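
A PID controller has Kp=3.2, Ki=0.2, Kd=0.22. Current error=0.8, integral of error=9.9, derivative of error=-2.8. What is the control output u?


u = Kp*e + Ki*int(e) + Kd*de/dt
= 3.2*0.8 + 0.2*9.9 + 0.22*(-2.8)
= 2.56 + 1.98 + -0.616
= 3.924


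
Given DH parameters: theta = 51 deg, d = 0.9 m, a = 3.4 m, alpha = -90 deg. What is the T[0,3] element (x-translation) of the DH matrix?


T[0,3] = a * cos(theta)
= 3.4 * cos(51 deg)
= 3.4 * 0.6293
= 2.1397


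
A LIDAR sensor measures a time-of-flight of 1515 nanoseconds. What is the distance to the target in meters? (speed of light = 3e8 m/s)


tof = 1515 ns = 1.515e-06 s
dist = c * tof / 2
= 3e8 * 1.515e-06 / 2
= 227.25 m


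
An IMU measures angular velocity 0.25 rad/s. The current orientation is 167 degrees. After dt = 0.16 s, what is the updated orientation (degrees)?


delta_theta = w * dt = 0.25 * 0.16 = 0.04 rad
= 2.2918 deg
theta_new = 167 + 2.2918 = 169.2918 deg


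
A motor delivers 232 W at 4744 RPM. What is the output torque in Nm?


omega = 4744 * 2*pi/60 = 496.7905 rad/s
tau = P / omega = 232 / 496.7905
= 0.467 Nm


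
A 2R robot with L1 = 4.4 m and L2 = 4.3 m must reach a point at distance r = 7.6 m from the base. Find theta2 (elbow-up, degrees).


cos(theta2) = (r^2 - L1^2 - L2^2) / (2*L1*L2)
cos(theta2) = (57.76 - 19.36 - 18.49) / 37.84
cos(theta2) = 0.526163
theta2 = 58.2534 degrees


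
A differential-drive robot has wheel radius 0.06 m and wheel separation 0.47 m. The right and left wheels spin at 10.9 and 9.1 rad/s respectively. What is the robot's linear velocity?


vR = r*wR = 0.06*10.9 = 0.654 m/s
vL = r*wL = 0.06*9.1 = 0.546 m/s
v = (vR+vL)/2 = 0.6 m/s
omega = (vR-vL)/L = 0.2298 rad/s
linear velocity = 0.6 m/s


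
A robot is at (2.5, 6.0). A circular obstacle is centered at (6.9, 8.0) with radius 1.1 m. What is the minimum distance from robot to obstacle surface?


center_dist = sqrt((2.5-6.9)^2 + (6.0-8.0)^2)
= sqrt(19.36 + 4.0)
= 4.8332
min_dist = center_dist - radius = 4.8332 - 1.1 = 3.7332 m


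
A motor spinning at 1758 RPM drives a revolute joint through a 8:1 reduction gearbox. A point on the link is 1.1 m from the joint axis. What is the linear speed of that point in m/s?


omega_motor = 1758 * 2*pi/60 = 184.0973 rad/s
omega_joint = omega_motor / 8 = 23.0122 rad/s
v = omega_joint * r = 23.0122 * 1.1
= 25.3134 m/s


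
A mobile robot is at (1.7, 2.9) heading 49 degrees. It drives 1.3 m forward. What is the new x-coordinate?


x_new = x0 + d*cos(theta)
= 1.7 + 1.3*cos(49)
= 1.7 + 0.8529
= 2.5529


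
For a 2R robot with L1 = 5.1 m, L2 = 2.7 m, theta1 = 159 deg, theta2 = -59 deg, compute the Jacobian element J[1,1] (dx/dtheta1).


J[1,1] = -L1*sin(t1) - L2*sin(t1+t2)
= -5.1*sin(159) - 2.7*sin(100)
= -4.4867


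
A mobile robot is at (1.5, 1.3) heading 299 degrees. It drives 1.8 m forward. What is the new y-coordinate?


y_new = y0 + d*sin(theta)
= 1.3 + 1.8*sin(299)
= 1.3 + -1.5743
= -0.2743


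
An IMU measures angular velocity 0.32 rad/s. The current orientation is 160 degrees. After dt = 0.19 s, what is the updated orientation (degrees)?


delta_theta = w * dt = 0.32 * 0.19 = 0.0608 rad
= 3.4836 deg
theta_new = 160 + 3.4836 = 163.4836 deg


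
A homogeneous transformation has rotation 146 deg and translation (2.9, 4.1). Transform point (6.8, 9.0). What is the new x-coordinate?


x' = cos(theta)*px - sin(theta)*py + tx
= -0.829*6.8 - 0.5592*9.0 + 2.9
= -7.7702


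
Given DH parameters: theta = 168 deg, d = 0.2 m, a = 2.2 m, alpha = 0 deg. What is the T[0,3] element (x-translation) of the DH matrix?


T[0,3] = a * cos(theta)
= 2.2 * cos(168 deg)
= 2.2 * -0.9781
= -2.1519


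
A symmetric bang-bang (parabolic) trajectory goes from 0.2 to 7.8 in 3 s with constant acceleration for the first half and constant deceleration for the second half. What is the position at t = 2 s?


Symmetric rest-to-rest: each phase covers (pf-p0)/2 in time T/2. 0.5*a*(T/2)^2 = (pf-p0)/2 => a = 4*(pf-p0)/T^2
a = 4*(7.8-0.2)/3^2 = 3.3778
t = 2 is in the deceleration phase (t > T/2).
p = pf - 0.5*a*(T-t)^2 = 7.8 - 0.5*3.3778*1^2
= 6.1111


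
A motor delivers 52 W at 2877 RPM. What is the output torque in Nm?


omega = 2877 * 2*pi/60 = 301.2787 rad/s
tau = P / omega = 52 / 301.2787
= 0.1726 Nm


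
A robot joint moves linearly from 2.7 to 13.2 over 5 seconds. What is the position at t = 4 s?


s = t/T = 4/5 = 0.8
p(t) = p0 + (pf-p0)*s
= 2.7 + (13.2 - 2.7) * 0.8
= 11.1


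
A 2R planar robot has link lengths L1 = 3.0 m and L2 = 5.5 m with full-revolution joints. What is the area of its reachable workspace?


r_max = L1 + L2 = 8.5 m
r_min = |L1 - L2| = 2.5 m
Area = pi*(r_max^2 - r_min^2)
= pi*(72.25 - 6.25)
= pi * 66.0
= 207.3451 m^2


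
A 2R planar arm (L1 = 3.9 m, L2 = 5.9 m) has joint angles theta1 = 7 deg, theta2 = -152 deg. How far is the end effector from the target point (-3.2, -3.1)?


End effector via forward kinematics:
x = L1*cos(t1) + L2*cos(t1+t2) = -0.9621
y = L1*sin(t1) + L2*sin(t1+t2) = -2.9088
Distance to target:
d = sqrt((-3.2 - -0.9621)^2 + (-3.1 - -2.9088)^2)
= sqrt(5.0083 + 0.0366)
= 2.2461 m


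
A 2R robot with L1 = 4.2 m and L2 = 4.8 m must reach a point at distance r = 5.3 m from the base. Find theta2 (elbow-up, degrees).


cos(theta2) = (r^2 - L1^2 - L2^2) / (2*L1*L2)
cos(theta2) = (28.09 - 17.64 - 23.04) / 40.32
cos(theta2) = -0.312252
theta2 = 108.195 degrees


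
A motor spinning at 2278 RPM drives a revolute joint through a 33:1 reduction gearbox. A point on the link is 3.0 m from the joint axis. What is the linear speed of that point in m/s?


omega_motor = 2278 * 2*pi/60 = 238.5516 rad/s
omega_joint = omega_motor / 33 = 7.2288 rad/s
v = omega_joint * r = 7.2288 * 3.0
= 21.6865 m/s


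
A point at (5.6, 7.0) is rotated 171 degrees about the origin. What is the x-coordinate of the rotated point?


x' = x*cos(theta) - y*sin(theta)
cos(171 deg) = -0.9877, sin(171 deg) = 0.1564
x' = 5.6 * -0.9877 - 7.0 * 0.1564
= -5.5311 - 1.095
= -6.6261


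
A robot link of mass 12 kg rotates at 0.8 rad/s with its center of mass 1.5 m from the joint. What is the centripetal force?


F = m * omega^2 * r
= 12 * 0.8^2 * 1.5
= 12 * 0.64 * 1.5
= 11.52 N


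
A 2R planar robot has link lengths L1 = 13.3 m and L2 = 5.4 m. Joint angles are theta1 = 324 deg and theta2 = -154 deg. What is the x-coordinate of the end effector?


Convert angles to radians: theta1 = 5.6549, theta2 = -2.6878
x = L1*cos(theta1) + L2*cos(theta1+theta2)
x = 10.7599 + -5.318
x = 5.442


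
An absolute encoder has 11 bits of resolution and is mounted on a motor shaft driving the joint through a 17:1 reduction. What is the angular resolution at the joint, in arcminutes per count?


counts = 2^11 = 2048
effective counts at joint = 2048 * 17 = 34816
resolution = 360*60 / 34816
= 0.6204 arcmin/count


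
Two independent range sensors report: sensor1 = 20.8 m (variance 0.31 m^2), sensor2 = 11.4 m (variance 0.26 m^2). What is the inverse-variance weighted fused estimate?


w1 = (1/var1) / (1/var1 + 1/var2)
   = 3.2258 / (3.2258 + 3.8462) = 0.4561
w2 = 1 - w1 = 0.5439
fused = w1*s1 + w2*s2 = 9.4877 + 6.2
= 15.6877 m


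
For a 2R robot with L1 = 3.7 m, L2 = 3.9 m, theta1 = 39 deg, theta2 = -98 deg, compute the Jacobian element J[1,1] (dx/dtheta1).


J[1,1] = -L1*sin(t1) - L2*sin(t1+t2)
= -3.7*sin(39) - 3.9*sin(-59)
= 1.0145


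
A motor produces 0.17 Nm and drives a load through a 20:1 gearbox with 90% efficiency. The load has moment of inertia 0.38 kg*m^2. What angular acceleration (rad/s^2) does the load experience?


tau_out = tau_motor * N * eta
= 0.17 * 20 * 0.9 = 3.06 Nm
alpha = tau_out / I = 3.06 / 0.38
= 8.0526 rad/s^2


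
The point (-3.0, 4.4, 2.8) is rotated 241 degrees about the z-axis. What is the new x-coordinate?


Rotation about z-axis: x' = x*cos(theta) - y*sin(theta)
= -3.0 * -0.4848 - 4.4 * -0.8746
= 5.3028


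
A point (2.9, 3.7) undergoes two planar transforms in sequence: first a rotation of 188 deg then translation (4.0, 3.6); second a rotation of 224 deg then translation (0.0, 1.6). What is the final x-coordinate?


After transform 1:
x1 = cos(188)*2.9 - sin(188)*3.7 + 4.0 = 1.6432
y1 = sin(188)*2.9 + cos(188)*3.7 + 3.6 = -0.4676
After transform 2:
x2 = cos(224)*1.6432 - sin(224)*-0.4676 + 0.0
= -1.5068


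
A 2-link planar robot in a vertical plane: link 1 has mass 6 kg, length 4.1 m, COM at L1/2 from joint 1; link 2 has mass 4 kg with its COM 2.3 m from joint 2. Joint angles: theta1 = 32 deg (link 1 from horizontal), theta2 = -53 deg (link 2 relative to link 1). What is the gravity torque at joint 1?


Horizontal distance from joint 1 to link-1 COM:
  x_c1 = (L1/2)*cos(t1) = 2.05 * 0.848 = 1.7385 m
Horizontal distance from joint 1 to link-2 COM:
  x_c2 = L1*cos(t1) + Lc2*cos(t1+t2)
       = 4.1*0.848 + 2.3*0.9336 = 5.6242 m
tau1 = m1*g*x_c1 + m2*g*x_c2
     = 6*9.81*1.7385 + 4*9.81*5.6242
     = 102.328 + 220.6949
     = 323.0229 Nm


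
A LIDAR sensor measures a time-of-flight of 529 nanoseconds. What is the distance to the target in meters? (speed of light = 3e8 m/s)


tof = 529 ns = 5.29e-07 s
dist = c * tof / 2
= 3e8 * 5.29e-07 / 2
= 79.35 m


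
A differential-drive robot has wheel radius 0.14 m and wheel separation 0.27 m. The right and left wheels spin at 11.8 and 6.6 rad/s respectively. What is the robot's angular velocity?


vR = r*wR = 0.14*11.8 = 1.652 m/s
vL = r*wL = 0.14*6.6 = 0.924 m/s
v = (vR+vL)/2 = 1.288 m/s
omega = (vR-vL)/L = 2.6963 rad/s
angular velocity = 2.6963 rad/s


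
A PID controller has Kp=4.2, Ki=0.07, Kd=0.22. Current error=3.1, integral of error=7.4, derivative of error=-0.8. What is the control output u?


u = Kp*e + Ki*int(e) + Kd*de/dt
= 4.2*3.1 + 0.07*7.4 + 0.22*(-0.8)
= 13.02 + 0.518 + -0.176
= 13.362


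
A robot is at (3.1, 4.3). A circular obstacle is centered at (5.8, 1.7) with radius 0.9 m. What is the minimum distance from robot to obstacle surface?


center_dist = sqrt((3.1-5.8)^2 + (4.3-1.7)^2)
= sqrt(7.29 + 6.76)
= 3.7483
min_dist = center_dist - radius = 3.7483 - 0.9 = 2.8483 m


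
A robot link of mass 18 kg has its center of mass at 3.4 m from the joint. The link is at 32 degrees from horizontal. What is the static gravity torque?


tau = m*g*L*cos(angle)
= 18 * 9.81 * 3.4 * cos(32 deg)
= 18 * 9.81 * 3.4 * 0.848
= 509.1443 Nm


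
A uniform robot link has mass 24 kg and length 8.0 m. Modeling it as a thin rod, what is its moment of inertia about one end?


I = (1/3) * m * L^2
= (1/3) * 24 * 8.0^2
= 0.333333 * 24 * 64.0
= 512.0 kg*m^2


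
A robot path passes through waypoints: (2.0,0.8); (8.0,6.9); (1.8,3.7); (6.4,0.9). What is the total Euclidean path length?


Segment lengths:
  seg1 = sqrt((6.0)^2 + (6.1)^2) = 8.5563
  seg2 = sqrt((-6.2)^2 + (-3.2)^2) = 6.9771
  seg3 = sqrt((4.6)^2 + (-2.8)^2) = 5.3852
Total = 20.9186


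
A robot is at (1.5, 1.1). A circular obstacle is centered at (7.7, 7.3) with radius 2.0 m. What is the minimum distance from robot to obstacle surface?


center_dist = sqrt((1.5-7.7)^2 + (1.1-7.3)^2)
= sqrt(38.44 + 38.44)
= 8.7681
min_dist = center_dist - radius = 8.7681 - 2.0 = 6.7681 m


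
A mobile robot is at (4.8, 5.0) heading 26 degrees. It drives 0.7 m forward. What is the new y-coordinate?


y_new = y0 + d*sin(theta)
= 5.0 + 0.7*sin(26)
= 5.0 + 0.3069
= 5.3069


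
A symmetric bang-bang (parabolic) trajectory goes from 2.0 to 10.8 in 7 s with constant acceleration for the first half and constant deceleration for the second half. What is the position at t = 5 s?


Symmetric rest-to-rest: each phase covers (pf-p0)/2 in time T/2. 0.5*a*(T/2)^2 = (pf-p0)/2 => a = 4*(pf-p0)/T^2
a = 4*(10.8-2.0)/7^2 = 0.7184
t = 5 is in the deceleration phase (t > T/2).
p = pf - 0.5*a*(T-t)^2 = 10.8 - 0.5*0.7184*2^2
= 9.3633


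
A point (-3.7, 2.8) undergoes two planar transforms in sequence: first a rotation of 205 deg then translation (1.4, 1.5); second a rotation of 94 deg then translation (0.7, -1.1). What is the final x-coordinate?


After transform 1:
x1 = cos(205)*-3.7 - sin(205)*2.8 + 1.4 = 5.9367
y1 = sin(205)*-3.7 + cos(205)*2.8 + 1.5 = 0.526
After transform 2:
x2 = cos(94)*5.9367 - sin(94)*0.526 + 0.7
= -0.2389


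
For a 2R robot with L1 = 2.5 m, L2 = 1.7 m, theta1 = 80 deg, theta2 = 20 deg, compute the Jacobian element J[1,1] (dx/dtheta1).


J[1,1] = -L1*sin(t1) - L2*sin(t1+t2)
= -2.5*sin(80) - 1.7*sin(100)
= -4.1362


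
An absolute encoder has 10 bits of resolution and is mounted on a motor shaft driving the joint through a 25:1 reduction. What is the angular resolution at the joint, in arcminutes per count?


counts = 2^10 = 1024
effective counts at joint = 1024 * 25 = 25600
resolution = 360*60 / 25600
= 0.8438 arcmin/count


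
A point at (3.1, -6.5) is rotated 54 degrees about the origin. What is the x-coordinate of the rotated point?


x' = x*cos(theta) - y*sin(theta)
cos(54 deg) = 0.5878, sin(54 deg) = 0.809
x' = 3.1 * 0.5878 - -6.5 * 0.809
= 1.8221 - -5.2586
= 7.0807


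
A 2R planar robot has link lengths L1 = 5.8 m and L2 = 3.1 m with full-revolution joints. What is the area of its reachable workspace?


r_max = L1 + L2 = 8.9 m
r_min = |L1 - L2| = 2.7 m
Area = pi*(r_max^2 - r_min^2)
= pi*(79.21 - 7.29)
= pi * 71.92
= 225.9433 m^2


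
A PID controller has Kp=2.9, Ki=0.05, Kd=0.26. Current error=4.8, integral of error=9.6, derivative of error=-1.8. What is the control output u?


u = Kp*e + Ki*int(e) + Kd*de/dt
= 2.9*4.8 + 0.05*9.6 + 0.26*(-1.8)
= 13.92 + 0.48 + -0.468
= 13.932


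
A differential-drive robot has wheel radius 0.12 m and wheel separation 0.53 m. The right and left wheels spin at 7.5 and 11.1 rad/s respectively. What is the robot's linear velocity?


vR = r*wR = 0.12*7.5 = 0.9 m/s
vL = r*wL = 0.12*11.1 = 1.332 m/s
v = (vR+vL)/2 = 1.116 m/s
omega = (vR-vL)/L = -0.8151 rad/s
linear velocity = 1.116 m/s


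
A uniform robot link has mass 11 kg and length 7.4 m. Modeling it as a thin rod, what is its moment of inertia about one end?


I = (1/3) * m * L^2
= (1/3) * 11 * 7.4^2
= 0.333333 * 11 * 54.76
= 200.7867 kg*m^2


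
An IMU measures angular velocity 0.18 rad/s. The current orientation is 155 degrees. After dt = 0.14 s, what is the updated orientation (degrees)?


delta_theta = w * dt = 0.18 * 0.14 = 0.0252 rad
= 1.4439 deg
theta_new = 155 + 1.4439 = 156.4439 deg


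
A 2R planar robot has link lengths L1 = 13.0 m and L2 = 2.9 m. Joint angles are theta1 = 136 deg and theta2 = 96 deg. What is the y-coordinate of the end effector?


Convert angles to radians: theta1 = 2.3736, theta2 = 1.6755
y = L1*sin(theta1) + L2*sin(theta1+theta2)
y = 9.0306 + -2.2852
y = 6.7453


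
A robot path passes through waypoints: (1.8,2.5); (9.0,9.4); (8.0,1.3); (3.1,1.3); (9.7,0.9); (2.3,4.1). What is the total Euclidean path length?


Segment lengths:
  seg1 = sqrt((7.2)^2 + (6.9)^2) = 9.9725
  seg2 = sqrt((-1.0)^2 + (-8.1)^2) = 8.1615
  seg3 = sqrt((-4.9)^2 + (0.0)^2) = 4.9
  seg4 = sqrt((6.6)^2 + (-0.4)^2) = 6.6121
  seg5 = sqrt((-7.4)^2 + (3.2)^2) = 8.0623
Total = 37.7083


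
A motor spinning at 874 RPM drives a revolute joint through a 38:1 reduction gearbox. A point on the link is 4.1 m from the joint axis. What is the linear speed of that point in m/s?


omega_motor = 874 * 2*pi/60 = 91.5251 rad/s
omega_joint = omega_motor / 38 = 2.4086 rad/s
v = omega_joint * r = 2.4086 * 4.1
= 9.8751 m/s


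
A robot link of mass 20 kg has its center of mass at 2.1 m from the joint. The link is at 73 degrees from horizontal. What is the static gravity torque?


tau = m*g*L*cos(angle)
= 20 * 9.81 * 2.1 * cos(73 deg)
= 20 * 9.81 * 2.1 * 0.2924
= 120.463 Nm


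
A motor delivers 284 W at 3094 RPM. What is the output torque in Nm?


omega = 3094 * 2*pi/60 = 324.0029 rad/s
tau = P / omega = 284 / 324.0029
= 0.8765 Nm


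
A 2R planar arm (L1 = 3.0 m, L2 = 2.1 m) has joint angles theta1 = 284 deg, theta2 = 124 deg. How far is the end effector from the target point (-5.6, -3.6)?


End effector via forward kinematics:
x = L1*cos(t1) + L2*cos(t1+t2) = 2.1309
y = L1*sin(t1) + L2*sin(t1+t2) = -1.3503
Distance to target:
d = sqrt((-5.6 - 2.1309)^2 + (-3.6 - -1.3503)^2)
= sqrt(59.7674 + 5.0612)
= 8.0516 m


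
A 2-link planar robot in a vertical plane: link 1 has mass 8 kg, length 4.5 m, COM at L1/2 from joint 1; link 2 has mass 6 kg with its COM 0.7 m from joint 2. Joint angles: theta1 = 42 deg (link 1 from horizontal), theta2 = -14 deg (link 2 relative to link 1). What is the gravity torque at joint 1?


Horizontal distance from joint 1 to link-1 COM:
  x_c1 = (L1/2)*cos(t1) = 2.25 * 0.7431 = 1.6721 m
Horizontal distance from joint 1 to link-2 COM:
  x_c2 = L1*cos(t1) + Lc2*cos(t1+t2)
       = 4.5*0.7431 + 0.7*0.8829 = 3.9622 m
tau1 = m1*g*x_c1 + m2*g*x_c2
     = 8*9.81*1.6721 + 6*9.81*3.9622
     = 131.2245 + 233.216
     = 364.4405 Nm


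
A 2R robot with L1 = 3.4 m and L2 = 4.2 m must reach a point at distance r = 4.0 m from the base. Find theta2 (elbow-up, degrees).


cos(theta2) = (r^2 - L1^2 - L2^2) / (2*L1*L2)
cos(theta2) = (16.0 - 11.56 - 17.64) / 28.56
cos(theta2) = -0.462185
theta2 = 117.5282 degrees


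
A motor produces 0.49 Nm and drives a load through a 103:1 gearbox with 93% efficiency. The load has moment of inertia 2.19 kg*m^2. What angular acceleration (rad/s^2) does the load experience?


tau_out = tau_motor * N * eta
= 0.49 * 103 * 0.93 = 46.9371 Nm
alpha = tau_out / I = 46.9371 / 2.19
= 21.4325 rad/s^2


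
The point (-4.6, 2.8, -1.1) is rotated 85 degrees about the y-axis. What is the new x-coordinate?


Rotation about y-axis: x' = x*cos(theta) + z*sin(theta)
= -4.6 * 0.0872 + -1.1 * 0.9962
= -1.4967


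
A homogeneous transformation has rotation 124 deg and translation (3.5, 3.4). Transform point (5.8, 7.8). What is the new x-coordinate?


x' = cos(theta)*px - sin(theta)*py + tx
= -0.5592*5.8 - 0.829*7.8 + 3.5
= -6.2098


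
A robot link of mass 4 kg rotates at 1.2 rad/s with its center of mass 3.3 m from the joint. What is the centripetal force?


F = m * omega^2 * r
= 4 * 1.2^2 * 3.3
= 4 * 1.44 * 3.3
= 19.008 N


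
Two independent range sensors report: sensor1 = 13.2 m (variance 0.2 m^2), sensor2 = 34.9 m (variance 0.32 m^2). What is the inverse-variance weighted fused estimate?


w1 = (1/var1) / (1/var1 + 1/var2)
   = 5.0 / (5.0 + 3.125) = 0.6154
w2 = 1 - w1 = 0.3846
fused = w1*s1 + w2*s2 = 8.1231 + 13.4231
= 21.5462 m


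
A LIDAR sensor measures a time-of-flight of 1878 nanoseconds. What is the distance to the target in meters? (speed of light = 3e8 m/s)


tof = 1878 ns = 1.878e-06 s
dist = c * tof / 2
= 3e8 * 1.878e-06 / 2
= 281.7 m


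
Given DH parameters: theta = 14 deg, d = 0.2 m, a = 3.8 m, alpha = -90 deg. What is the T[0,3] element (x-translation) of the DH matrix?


T[0,3] = a * cos(theta)
= 3.8 * cos(14 deg)
= 3.8 * 0.9703
= 3.6871


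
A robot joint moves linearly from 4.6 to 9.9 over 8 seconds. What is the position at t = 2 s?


s = t/T = 2/8 = 0.25
p(t) = p0 + (pf-p0)*s
= 4.6 + (9.9 - 4.6) * 0.25
= 5.925


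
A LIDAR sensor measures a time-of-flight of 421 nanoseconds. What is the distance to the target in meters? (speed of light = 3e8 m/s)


tof = 421 ns = 4.21e-07 s
dist = c * tof / 2
= 3e8 * 4.21e-07 / 2
= 63.15 m


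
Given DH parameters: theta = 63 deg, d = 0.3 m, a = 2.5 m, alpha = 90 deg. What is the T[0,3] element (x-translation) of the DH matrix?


T[0,3] = a * cos(theta)
= 2.5 * cos(63 deg)
= 2.5 * 0.454
= 1.135


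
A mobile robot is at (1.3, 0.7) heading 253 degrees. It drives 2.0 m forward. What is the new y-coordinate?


y_new = y0 + d*sin(theta)
= 0.7 + 2.0*sin(253)
= 0.7 + -1.9126
= -1.2126


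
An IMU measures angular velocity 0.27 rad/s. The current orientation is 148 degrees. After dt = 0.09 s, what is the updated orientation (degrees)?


delta_theta = w * dt = 0.27 * 0.09 = 0.0243 rad
= 1.3923 deg
theta_new = 148 + 1.3923 = 149.3923 deg


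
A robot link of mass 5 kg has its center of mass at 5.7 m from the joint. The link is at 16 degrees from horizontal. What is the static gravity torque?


tau = m*g*L*cos(angle)
= 5 * 9.81 * 5.7 * cos(16 deg)
= 5 * 9.81 * 5.7 * 0.9613
= 268.7544 Nm


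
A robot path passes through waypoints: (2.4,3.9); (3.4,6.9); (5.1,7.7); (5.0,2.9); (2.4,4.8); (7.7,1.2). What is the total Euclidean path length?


Segment lengths:
  seg1 = sqrt((1.0)^2 + (3.0)^2) = 3.1623
  seg2 = sqrt((1.7)^2 + (0.8)^2) = 1.8788
  seg3 = sqrt((-0.1)^2 + (-4.8)^2) = 4.801
  seg4 = sqrt((-2.6)^2 + (1.9)^2) = 3.2202
  seg5 = sqrt((5.3)^2 + (-3.6)^2) = 6.407
Total = 19.4694


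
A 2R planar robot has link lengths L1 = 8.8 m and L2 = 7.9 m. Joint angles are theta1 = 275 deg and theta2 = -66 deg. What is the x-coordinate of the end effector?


Convert angles to radians: theta1 = 4.7997, theta2 = -1.1519
x = L1*cos(theta1) + L2*cos(theta1+theta2)
x = 0.767 + -6.9095
x = -6.1425


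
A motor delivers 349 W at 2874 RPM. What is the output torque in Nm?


omega = 2874 * 2*pi/60 = 300.9646 rad/s
tau = P / omega = 349 / 300.9646
= 1.1596 Nm


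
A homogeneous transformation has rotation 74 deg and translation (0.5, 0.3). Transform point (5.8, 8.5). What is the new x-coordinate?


x' = cos(theta)*px - sin(theta)*py + tx
= 0.2756*5.8 - 0.9613*8.5 + 0.5
= -6.072


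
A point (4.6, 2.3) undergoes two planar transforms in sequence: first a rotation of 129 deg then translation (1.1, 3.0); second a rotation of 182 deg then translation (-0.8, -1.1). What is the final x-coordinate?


After transform 1:
x1 = cos(129)*4.6 - sin(129)*2.3 + 1.1 = -3.5823
y1 = sin(129)*4.6 + cos(129)*2.3 + 3.0 = 5.1274
After transform 2:
x2 = cos(182)*-3.5823 - sin(182)*5.1274 + -0.8
= 2.9591


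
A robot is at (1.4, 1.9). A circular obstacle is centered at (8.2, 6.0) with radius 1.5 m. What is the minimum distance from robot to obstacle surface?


center_dist = sqrt((1.4-8.2)^2 + (1.9-6.0)^2)
= sqrt(46.24 + 16.81)
= 7.9404
min_dist = center_dist - radius = 7.9404 - 1.5 = 6.4404 m


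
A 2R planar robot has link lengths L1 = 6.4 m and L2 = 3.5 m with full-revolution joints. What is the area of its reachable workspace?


r_max = L1 + L2 = 9.9 m
r_min = |L1 - L2| = 2.9 m
Area = pi*(r_max^2 - r_min^2)
= pi*(98.01 - 8.41)
= pi * 89.6
= 281.4867 m^2


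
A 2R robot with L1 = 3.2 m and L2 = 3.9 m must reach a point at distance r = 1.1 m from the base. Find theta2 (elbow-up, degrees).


cos(theta2) = (r^2 - L1^2 - L2^2) / (2*L1*L2)
cos(theta2) = (1.21 - 10.24 - 15.21) / 24.96
cos(theta2) = -0.971154
theta2 = 166.2047 degrees


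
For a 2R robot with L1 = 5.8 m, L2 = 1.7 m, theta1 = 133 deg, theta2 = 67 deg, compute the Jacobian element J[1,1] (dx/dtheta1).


J[1,1] = -L1*sin(t1) - L2*sin(t1+t2)
= -5.8*sin(133) - 1.7*sin(200)
= -3.6604


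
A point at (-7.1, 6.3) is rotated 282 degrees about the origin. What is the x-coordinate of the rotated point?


x' = x*cos(theta) - y*sin(theta)
cos(282 deg) = 0.2079, sin(282 deg) = -0.9781
x' = -7.1 * 0.2079 - 6.3 * -0.9781
= -1.4762 - -6.1623
= 4.6862


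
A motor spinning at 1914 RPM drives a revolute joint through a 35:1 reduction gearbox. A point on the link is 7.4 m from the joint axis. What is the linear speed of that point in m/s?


omega_motor = 1914 * 2*pi/60 = 200.4336 rad/s
omega_joint = omega_motor / 35 = 5.7267 rad/s
v = omega_joint * r = 5.7267 * 7.4
= 42.3774 m/s


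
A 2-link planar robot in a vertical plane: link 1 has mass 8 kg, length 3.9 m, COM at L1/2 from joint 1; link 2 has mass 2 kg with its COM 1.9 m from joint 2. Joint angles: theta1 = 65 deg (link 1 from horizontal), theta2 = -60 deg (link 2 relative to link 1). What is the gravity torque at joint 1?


Horizontal distance from joint 1 to link-1 COM:
  x_c1 = (L1/2)*cos(t1) = 1.95 * 0.4226 = 0.8241 m
Horizontal distance from joint 1 to link-2 COM:
  x_c2 = L1*cos(t1) + Lc2*cos(t1+t2)
       = 3.9*0.4226 + 1.9*0.9962 = 3.541 m
tau1 = m1*g*x_c1 + m2*g*x_c2
     = 8*9.81*0.8241 + 2*9.81*3.541
     = 64.6758 + 69.4741
     = 134.1499 Nm


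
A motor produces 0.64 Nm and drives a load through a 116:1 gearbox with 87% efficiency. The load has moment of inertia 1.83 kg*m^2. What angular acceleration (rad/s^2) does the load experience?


tau_out = tau_motor * N * eta
= 0.64 * 116 * 0.87 = 64.5888 Nm
alpha = tau_out / I = 64.5888 / 1.83
= 35.2944 rad/s^2


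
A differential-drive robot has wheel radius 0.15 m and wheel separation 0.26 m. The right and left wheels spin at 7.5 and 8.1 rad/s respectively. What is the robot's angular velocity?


vR = r*wR = 0.15*7.5 = 1.125 m/s
vL = r*wL = 0.15*8.1 = 1.215 m/s
v = (vR+vL)/2 = 1.17 m/s
omega = (vR-vL)/L = -0.3462 rad/s
angular velocity = -0.3462 rad/s


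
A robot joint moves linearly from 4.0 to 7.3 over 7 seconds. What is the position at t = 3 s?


s = t/T = 3/7 = 0.4286
p(t) = p0 + (pf-p0)*s
= 4.0 + (7.3 - 4.0) * 0.4286
= 5.4143


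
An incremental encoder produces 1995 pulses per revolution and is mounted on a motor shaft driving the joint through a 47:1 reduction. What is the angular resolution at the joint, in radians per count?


counts per rev = 1995
effective counts at joint = 1995 * 47 = 93765
resolution = 2*pi / 93765
= 6.7010e-05 rad/count


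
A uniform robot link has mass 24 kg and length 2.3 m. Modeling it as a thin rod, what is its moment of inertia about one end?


I = (1/3) * m * L^2
= (1/3) * 24 * 2.3^2
= 0.333333 * 24 * 5.29
= 42.32 kg*m^2


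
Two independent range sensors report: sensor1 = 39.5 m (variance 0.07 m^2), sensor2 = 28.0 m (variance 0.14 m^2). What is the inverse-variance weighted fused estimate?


w1 = (1/var1) / (1/var1 + 1/var2)
   = 14.2857 / (14.2857 + 7.1429) = 0.6667
w2 = 1 - w1 = 0.3333
fused = w1*s1 + w2*s2 = 26.3333 + 9.3333
= 35.6667 m


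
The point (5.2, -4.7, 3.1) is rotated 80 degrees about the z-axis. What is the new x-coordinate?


Rotation about z-axis: x' = x*cos(theta) - y*sin(theta)
= 5.2 * 0.1736 - -4.7 * 0.9848
= 5.5316


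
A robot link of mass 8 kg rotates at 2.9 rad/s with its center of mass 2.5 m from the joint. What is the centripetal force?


F = m * omega^2 * r
= 8 * 2.9^2 * 2.5
= 8 * 8.41 * 2.5
= 168.2 N


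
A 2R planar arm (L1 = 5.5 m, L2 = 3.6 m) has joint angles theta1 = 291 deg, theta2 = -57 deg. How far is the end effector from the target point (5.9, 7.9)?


End effector via forward kinematics:
x = L1*cos(t1) + L2*cos(t1+t2) = -0.145
y = L1*sin(t1) + L2*sin(t1+t2) = -8.0472
Distance to target:
d = sqrt((5.9 - -0.145)^2 + (7.9 - -8.0472)^2)
= sqrt(36.5421 + 254.3117)
= 17.0544 m


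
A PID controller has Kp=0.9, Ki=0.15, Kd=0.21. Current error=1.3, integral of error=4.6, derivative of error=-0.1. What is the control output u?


u = Kp*e + Ki*int(e) + Kd*de/dt
= 0.9*1.3 + 0.15*4.6 + 0.21*(-0.1)
= 1.17 + 0.69 + -0.021
= 1.839


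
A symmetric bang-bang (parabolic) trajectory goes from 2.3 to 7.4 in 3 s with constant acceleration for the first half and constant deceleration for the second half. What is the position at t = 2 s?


Symmetric rest-to-rest: each phase covers (pf-p0)/2 in time T/2. 0.5*a*(T/2)^2 = (pf-p0)/2 => a = 4*(pf-p0)/T^2
a = 4*(7.4-2.3)/3^2 = 2.2667
t = 2 is in the deceleration phase (t > T/2).
p = pf - 0.5*a*(T-t)^2 = 7.4 - 0.5*2.2667*1^2
= 6.2667


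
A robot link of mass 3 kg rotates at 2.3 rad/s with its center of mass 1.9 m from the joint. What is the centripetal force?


F = m * omega^2 * r
= 3 * 2.3^2 * 1.9
= 3 * 5.29 * 1.9
= 30.153 N


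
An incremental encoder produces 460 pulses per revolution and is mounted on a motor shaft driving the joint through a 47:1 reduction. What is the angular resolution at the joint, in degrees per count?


counts per rev = 460
effective counts at joint = 460 * 47 = 21620
resolution = 360 / 21620
= 0.0167 deg/count


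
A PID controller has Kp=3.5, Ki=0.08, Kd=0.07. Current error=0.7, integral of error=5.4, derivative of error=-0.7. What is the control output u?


u = Kp*e + Ki*int(e) + Kd*de/dt
= 3.5*0.7 + 0.08*5.4 + 0.07*(-0.7)
= 2.45 + 0.432 + -0.049
= 2.833


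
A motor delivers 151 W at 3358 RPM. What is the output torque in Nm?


omega = 3358 * 2*pi/60 = 351.6489 rad/s
tau = P / omega = 151 / 351.6489
= 0.4294 Nm


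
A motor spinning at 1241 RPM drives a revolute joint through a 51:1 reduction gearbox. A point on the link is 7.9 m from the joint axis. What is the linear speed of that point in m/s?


omega_motor = 1241 * 2*pi/60 = 129.9572 rad/s
omega_joint = omega_motor / 51 = 2.5482 rad/s
v = omega_joint * r = 2.5482 * 7.9
= 20.1306 m/s


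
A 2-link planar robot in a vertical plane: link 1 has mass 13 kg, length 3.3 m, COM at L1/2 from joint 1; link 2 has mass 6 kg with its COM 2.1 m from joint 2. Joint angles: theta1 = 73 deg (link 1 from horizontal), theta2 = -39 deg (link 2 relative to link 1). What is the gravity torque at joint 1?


Horizontal distance from joint 1 to link-1 COM:
  x_c1 = (L1/2)*cos(t1) = 1.65 * 0.2924 = 0.4824 m
Horizontal distance from joint 1 to link-2 COM:
  x_c2 = L1*cos(t1) + Lc2*cos(t1+t2)
       = 3.3*0.2924 + 2.1*0.829 = 2.7058 m
tau1 = m1*g*x_c1 + m2*g*x_c2
     = 13*9.81*0.4824 + 6*9.81*2.7058
     = 61.5222 + 159.2637
     = 220.7859 Nm


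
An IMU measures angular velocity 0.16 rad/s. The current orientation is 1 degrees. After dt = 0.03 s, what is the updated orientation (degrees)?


delta_theta = w * dt = 0.16 * 0.03 = 0.0048 rad
= 0.275 deg
theta_new = 1 + 0.275 = 1.275 deg


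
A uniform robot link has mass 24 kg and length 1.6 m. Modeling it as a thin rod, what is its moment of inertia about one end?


I = (1/3) * m * L^2
= (1/3) * 24 * 1.6^2
= 0.333333 * 24 * 2.56
= 20.48 kg*m^2


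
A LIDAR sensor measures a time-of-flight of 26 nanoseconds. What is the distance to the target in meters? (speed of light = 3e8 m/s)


tof = 26 ns = 2.6e-08 s
dist = c * tof / 2
= 3e8 * 2.6e-08 / 2
= 3.9 m


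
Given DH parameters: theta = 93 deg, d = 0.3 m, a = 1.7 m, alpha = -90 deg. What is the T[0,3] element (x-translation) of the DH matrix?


T[0,3] = a * cos(theta)
= 1.7 * cos(93 deg)
= 1.7 * -0.0523
= -0.089


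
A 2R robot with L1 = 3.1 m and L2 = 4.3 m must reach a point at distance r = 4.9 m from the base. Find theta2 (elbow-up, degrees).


cos(theta2) = (r^2 - L1^2 - L2^2) / (2*L1*L2)
cos(theta2) = (24.01 - 9.61 - 18.49) / 26.66
cos(theta2) = -0.153413
theta2 = 98.8248 degrees


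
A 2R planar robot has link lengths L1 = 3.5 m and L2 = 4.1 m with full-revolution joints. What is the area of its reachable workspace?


r_max = L1 + L2 = 7.6 m
r_min = |L1 - L2| = 0.6 m
Area = pi*(r_max^2 - r_min^2)
= pi*(57.76 - 0.36)
= pi * 57.4
= 180.3274 m^2


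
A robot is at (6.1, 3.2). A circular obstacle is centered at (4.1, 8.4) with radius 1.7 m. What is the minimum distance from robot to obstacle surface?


center_dist = sqrt((6.1-4.1)^2 + (3.2-8.4)^2)
= sqrt(4.0 + 27.04)
= 5.5714
min_dist = center_dist - radius = 5.5714 - 1.7 = 3.8714 m


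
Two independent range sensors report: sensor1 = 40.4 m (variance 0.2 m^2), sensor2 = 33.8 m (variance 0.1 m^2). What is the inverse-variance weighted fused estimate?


w1 = (1/var1) / (1/var1 + 1/var2)
   = 5.0 / (5.0 + 10.0) = 0.3333
w2 = 1 - w1 = 0.6667
fused = w1*s1 + w2*s2 = 13.4667 + 22.5333
= 36.0 m


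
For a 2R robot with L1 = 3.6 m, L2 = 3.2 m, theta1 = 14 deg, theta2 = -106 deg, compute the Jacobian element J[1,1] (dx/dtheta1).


J[1,1] = -L1*sin(t1) - L2*sin(t1+t2)
= -3.6*sin(14) - 3.2*sin(-92)
= 2.3271


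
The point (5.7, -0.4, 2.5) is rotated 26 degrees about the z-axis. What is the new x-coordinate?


Rotation about z-axis: x' = x*cos(theta) - y*sin(theta)
= 5.7 * 0.8988 - -0.4 * 0.4384
= 5.2985


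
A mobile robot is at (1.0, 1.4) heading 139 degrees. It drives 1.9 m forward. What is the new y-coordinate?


y_new = y0 + d*sin(theta)
= 1.4 + 1.9*sin(139)
= 1.4 + 1.2465
= 2.6465


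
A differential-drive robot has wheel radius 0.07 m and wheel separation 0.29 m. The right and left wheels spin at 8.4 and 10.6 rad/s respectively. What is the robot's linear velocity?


vR = r*wR = 0.07*8.4 = 0.588 m/s
vL = r*wL = 0.07*10.6 = 0.742 m/s
v = (vR+vL)/2 = 0.665 m/s
omega = (vR-vL)/L = -0.531 rad/s
linear velocity = 0.665 m/s


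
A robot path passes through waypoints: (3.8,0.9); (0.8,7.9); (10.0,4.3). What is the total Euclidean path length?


Segment lengths:
  seg1 = sqrt((-3.0)^2 + (7.0)^2) = 7.6158
  seg2 = sqrt((9.2)^2 + (-3.6)^2) = 9.8793
Total = 17.495


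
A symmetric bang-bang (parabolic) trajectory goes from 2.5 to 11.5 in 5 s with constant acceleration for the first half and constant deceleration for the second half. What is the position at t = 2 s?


Symmetric rest-to-rest: each phase covers (pf-p0)/2 in time T/2. 0.5*a*(T/2)^2 = (pf-p0)/2 => a = 4*(pf-p0)/T^2
a = 4*(11.5-2.5)/5^2 = 1.44
t = 2 is in the acceleration phase (t <= T/2).
p = p0 + 0.5*a*t^2 = 2.5 + 0.5*1.44*2^2
= 5.38


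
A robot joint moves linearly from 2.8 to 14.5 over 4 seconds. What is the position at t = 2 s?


s = t/T = 2/4 = 0.5
p(t) = p0 + (pf-p0)*s
= 2.8 + (14.5 - 2.8) * 0.5
= 8.65


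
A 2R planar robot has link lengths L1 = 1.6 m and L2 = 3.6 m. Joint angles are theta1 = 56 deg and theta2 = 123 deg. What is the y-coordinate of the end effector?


Convert angles to radians: theta1 = 0.9774, theta2 = 2.1468
y = L1*sin(theta1) + L2*sin(theta1+theta2)
y = 1.3265 + 0.0628
y = 1.3893


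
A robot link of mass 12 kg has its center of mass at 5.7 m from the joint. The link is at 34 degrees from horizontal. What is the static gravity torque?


tau = m*g*L*cos(angle)
= 12 * 9.81 * 5.7 * cos(34 deg)
= 12 * 9.81 * 5.7 * 0.829
= 556.2875 Nm


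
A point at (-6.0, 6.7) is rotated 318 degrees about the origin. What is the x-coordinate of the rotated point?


x' = x*cos(theta) - y*sin(theta)
cos(318 deg) = 0.7431, sin(318 deg) = -0.6691
x' = -6.0 * 0.7431 - 6.7 * -0.6691
= -4.4589 - -4.4832
= 0.0243


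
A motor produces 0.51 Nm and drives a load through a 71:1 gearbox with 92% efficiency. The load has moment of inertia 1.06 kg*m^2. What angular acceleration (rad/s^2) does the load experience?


tau_out = tau_motor * N * eta
= 0.51 * 71 * 0.92 = 33.3132 Nm
alpha = tau_out / I = 33.3132 / 1.06
= 31.4275 rad/s^2


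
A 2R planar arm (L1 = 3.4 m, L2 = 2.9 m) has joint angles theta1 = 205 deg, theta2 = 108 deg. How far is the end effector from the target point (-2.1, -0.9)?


End effector via forward kinematics:
x = L1*cos(t1) + L2*cos(t1+t2) = -1.1037
y = L1*sin(t1) + L2*sin(t1+t2) = -3.5578
Distance to target:
d = sqrt((-2.1 - -1.1037)^2 + (-0.9 - -3.5578)^2)
= sqrt(0.9927 + 7.064)
= 2.8384 m


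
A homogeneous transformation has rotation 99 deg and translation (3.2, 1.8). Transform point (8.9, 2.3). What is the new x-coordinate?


x' = cos(theta)*px - sin(theta)*py + tx
= -0.1564*8.9 - 0.9877*2.3 + 3.2
= -0.4639


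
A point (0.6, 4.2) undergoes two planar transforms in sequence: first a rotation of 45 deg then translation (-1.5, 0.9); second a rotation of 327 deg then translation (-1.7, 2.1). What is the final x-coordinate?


After transform 1:
x1 = cos(45)*0.6 - sin(45)*4.2 + -1.5 = -4.0456
y1 = sin(45)*0.6 + cos(45)*4.2 + 0.9 = 4.2941
After transform 2:
x2 = cos(327)*-4.0456 - sin(327)*4.2941 + -1.7
= -2.7542


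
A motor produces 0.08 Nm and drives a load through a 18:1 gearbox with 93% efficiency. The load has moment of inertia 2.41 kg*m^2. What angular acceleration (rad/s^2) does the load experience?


tau_out = tau_motor * N * eta
= 0.08 * 18 * 0.93 = 1.3392 Nm
alpha = tau_out / I = 1.3392 / 2.41
= 0.5557 rad/s^2


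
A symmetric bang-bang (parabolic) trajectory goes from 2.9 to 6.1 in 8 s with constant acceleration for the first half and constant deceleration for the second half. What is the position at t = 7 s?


Symmetric rest-to-rest: each phase covers (pf-p0)/2 in time T/2. 0.5*a*(T/2)^2 = (pf-p0)/2 => a = 4*(pf-p0)/T^2
a = 4*(6.1-2.9)/8^2 = 0.2
t = 7 is in the deceleration phase (t > T/2).
p = pf - 0.5*a*(T-t)^2 = 6.1 - 0.5*0.2*1^2
= 6.0


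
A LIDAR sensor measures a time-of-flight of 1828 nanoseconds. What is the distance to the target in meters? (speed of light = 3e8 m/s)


tof = 1828 ns = 1.828e-06 s
dist = c * tof / 2
= 3e8 * 1.828e-06 / 2
= 274.2 m


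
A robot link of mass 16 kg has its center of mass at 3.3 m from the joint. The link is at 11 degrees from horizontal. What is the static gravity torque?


tau = m*g*L*cos(angle)
= 16 * 9.81 * 3.3 * cos(11 deg)
= 16 * 9.81 * 3.3 * 0.9816
= 508.4515 Nm


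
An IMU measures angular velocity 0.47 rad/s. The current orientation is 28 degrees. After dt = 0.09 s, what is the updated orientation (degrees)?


delta_theta = w * dt = 0.47 * 0.09 = 0.0423 rad
= 2.4236 deg
theta_new = 28 + 2.4236 = 30.4236 deg


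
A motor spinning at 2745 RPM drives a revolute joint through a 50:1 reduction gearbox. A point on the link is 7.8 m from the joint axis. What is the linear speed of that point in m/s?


omega_motor = 2745 * 2*pi/60 = 287.4557 rad/s
omega_joint = omega_motor / 50 = 5.7491 rad/s
v = omega_joint * r = 5.7491 * 7.8
= 44.8431 m/s


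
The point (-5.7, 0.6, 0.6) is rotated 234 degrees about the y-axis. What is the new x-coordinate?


Rotation about y-axis: x' = x*cos(theta) + z*sin(theta)
= -5.7 * -0.5878 + 0.6 * -0.809
= 2.865


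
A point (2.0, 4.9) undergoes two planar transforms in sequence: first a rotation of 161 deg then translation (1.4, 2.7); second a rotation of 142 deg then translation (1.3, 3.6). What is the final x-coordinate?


After transform 1:
x1 = cos(161)*2.0 - sin(161)*4.9 + 1.4 = -2.0863
y1 = sin(161)*2.0 + cos(161)*4.9 + 2.7 = -1.2819
After transform 2:
x2 = cos(142)*-2.0863 - sin(142)*-1.2819 + 1.3
= 3.7333


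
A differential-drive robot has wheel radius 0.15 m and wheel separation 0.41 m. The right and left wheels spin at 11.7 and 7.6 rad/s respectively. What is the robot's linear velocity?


vR = r*wR = 0.15*11.7 = 1.755 m/s
vL = r*wL = 0.15*7.6 = 1.14 m/s
v = (vR+vL)/2 = 1.4475 m/s
omega = (vR-vL)/L = 1.5 rad/s
linear velocity = 1.4475 m/s


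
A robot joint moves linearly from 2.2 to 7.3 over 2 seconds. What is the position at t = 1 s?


s = t/T = 1/2 = 0.5
p(t) = p0 + (pf-p0)*s
= 2.2 + (7.3 - 2.2) * 0.5
= 4.75


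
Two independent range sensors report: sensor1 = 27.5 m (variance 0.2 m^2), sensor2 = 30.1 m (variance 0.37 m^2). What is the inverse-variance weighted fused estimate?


w1 = (1/var1) / (1/var1 + 1/var2)
   = 5.0 / (5.0 + 2.7027) = 0.6491
w2 = 1 - w1 = 0.3509
fused = w1*s1 + w2*s2 = 17.8509 + 10.5614
= 28.4123 m


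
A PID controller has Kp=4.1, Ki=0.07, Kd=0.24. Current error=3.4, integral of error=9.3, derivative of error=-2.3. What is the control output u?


u = Kp*e + Ki*int(e) + Kd*de/dt
= 4.1*3.4 + 0.07*9.3 + 0.24*(-2.3)
= 13.94 + 0.651 + -0.552
= 14.039


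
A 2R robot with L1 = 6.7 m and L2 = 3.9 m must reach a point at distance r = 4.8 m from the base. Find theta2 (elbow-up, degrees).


cos(theta2) = (r^2 - L1^2 - L2^2) / (2*L1*L2)
cos(theta2) = (23.04 - 44.89 - 15.21) / 52.26
cos(theta2) = -0.709147
theta2 = 135.1655 degrees


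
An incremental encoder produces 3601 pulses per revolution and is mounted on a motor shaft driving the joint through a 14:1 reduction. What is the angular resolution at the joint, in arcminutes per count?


counts per rev = 3601
effective counts at joint = 3601 * 14 = 50414
resolution = 360*60 / 50414
= 0.4285 arcmin/count


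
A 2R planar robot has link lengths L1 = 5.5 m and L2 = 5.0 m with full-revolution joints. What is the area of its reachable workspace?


r_max = L1 + L2 = 10.5 m
r_min = |L1 - L2| = 0.5 m
Area = pi*(r_max^2 - r_min^2)
= pi*(110.25 - 0.25)
= pi * 110.0
= 345.5752 m^2
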